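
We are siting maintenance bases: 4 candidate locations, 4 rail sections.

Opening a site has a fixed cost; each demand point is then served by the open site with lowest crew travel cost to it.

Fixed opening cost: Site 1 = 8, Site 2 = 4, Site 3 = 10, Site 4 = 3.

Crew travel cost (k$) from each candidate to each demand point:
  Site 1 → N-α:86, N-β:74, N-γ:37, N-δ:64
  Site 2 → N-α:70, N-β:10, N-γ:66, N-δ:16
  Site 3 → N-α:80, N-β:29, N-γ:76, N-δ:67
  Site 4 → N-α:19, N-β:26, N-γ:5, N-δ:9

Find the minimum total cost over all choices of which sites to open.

50

Open {Site 2, Site 4}: assign each demand point to its cheapest open site.
  N-α→Site 4 19, N-β→Site 2 10, N-γ→Site 4 5, N-δ→Site 4 9
  crew travel cost 43, fixed 7 → total 50.
Compare {Site 1, Site 2, Site 4}: crew travel cost 43 + fixed 15 = 58.
Compare {Site 2, Site 3, Site 4}: crew travel cost 43 + fixed 17 = 60.
Compare {Site 4}: crew travel cost 59 + fixed 3 = 62.
All other subsets cost ≥ 58. Minimum total cost: 50.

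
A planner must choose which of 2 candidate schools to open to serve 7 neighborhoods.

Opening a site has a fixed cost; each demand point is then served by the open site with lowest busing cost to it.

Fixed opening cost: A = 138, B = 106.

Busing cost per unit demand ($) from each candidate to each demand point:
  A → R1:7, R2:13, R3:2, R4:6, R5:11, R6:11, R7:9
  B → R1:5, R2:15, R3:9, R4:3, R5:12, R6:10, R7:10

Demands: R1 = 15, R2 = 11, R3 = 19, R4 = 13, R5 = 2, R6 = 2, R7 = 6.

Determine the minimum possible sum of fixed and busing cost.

Open {A}: assign each demand point to its cheapest open site.
  R1→A 15×7=105, R2→A 11×13=143, R3→A 19×2=38, R4→A 13×6=78, R5→A 2×11=22, R6→A 2×11=22, R7→A 6×9=54
  busing cost 462, fixed 138 → total 600.
Compare {A, B}: busing cost 391 + fixed 244 = 635.
Compare {B}: busing cost 554 + fixed 106 = 660.

600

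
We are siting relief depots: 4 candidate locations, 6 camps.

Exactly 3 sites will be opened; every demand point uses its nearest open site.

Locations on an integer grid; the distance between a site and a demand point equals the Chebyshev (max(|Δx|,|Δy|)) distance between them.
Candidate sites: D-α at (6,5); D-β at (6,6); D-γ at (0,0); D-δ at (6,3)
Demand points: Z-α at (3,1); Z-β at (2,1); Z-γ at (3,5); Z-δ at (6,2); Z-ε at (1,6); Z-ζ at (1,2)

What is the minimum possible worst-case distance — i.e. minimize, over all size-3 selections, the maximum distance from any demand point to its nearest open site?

5

Open {D-α, D-β, D-γ}.
  Farthest demand point is Z-ε at distance 5 (to D-α); all others are ≤ 5.
With {D-α, D-β, D-δ} the worst case is 5.
With {D-α, D-γ, D-δ} the worst case is 5.
No size-3 selection achieves below 5.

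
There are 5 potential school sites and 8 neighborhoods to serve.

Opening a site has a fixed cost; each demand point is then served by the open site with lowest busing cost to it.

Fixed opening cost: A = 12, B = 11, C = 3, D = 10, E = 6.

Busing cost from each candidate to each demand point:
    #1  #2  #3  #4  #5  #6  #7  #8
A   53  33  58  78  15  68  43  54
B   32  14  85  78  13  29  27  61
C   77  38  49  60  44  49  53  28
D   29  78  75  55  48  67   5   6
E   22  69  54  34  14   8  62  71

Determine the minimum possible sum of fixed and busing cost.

Open {B, C, D, E}: assign each demand point to its cheapest open site.
  #1→E 22, #2→B 14, #3→C 49, #4→E 34, #5→B 13, #6→E 8, #7→D 5, #8→D 6
  busing cost 151, fixed 30 → total 181.
Compare {B, D, E}: busing cost 156 + fixed 27 = 183.
Compare {A, B, C, D, E}: busing cost 151 + fixed 42 = 193.
Compare {C, D, E}: busing cost 176 + fixed 19 = 195.
All other subsets cost ≥ 183. Minimum total cost: 181.

181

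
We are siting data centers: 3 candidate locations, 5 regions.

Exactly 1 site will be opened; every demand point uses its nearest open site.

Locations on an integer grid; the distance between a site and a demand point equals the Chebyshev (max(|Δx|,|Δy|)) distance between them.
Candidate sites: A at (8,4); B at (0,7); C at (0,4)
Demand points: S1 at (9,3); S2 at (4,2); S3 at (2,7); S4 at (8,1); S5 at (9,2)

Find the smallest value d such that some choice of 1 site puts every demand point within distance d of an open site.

6

Open {A}.
  Farthest demand point is S3 at distance 6 (to A); all others are ≤ 6.
With {B} the worst case is 9.
With {C} the worst case is 9.
No size-1 selection achieves below 6.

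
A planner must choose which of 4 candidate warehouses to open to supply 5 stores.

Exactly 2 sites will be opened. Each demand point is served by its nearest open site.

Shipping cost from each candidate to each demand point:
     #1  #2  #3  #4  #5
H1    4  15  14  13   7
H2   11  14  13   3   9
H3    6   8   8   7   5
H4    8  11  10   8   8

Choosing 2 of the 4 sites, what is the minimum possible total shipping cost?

Open {H2, H3}.
  #1→H3 6, #2→H3 8, #3→H3 8, #4→H2 3, #5→H3 5  ⇒ total 30.
Compare {H1, H3}: total 32.
Compare {H3, H4}: total 34.
No size-2 selection does better; minimum is 30.

30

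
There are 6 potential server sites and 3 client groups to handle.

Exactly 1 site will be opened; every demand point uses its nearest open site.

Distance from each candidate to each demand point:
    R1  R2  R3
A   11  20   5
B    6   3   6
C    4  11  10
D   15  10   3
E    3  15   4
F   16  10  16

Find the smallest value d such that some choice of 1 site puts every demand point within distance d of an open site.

Open {B}.
  Farthest demand point is R1 at distance 6 (to B); all others are ≤ 6.
With {C} the worst case is 11.
With {D} the worst case is 15.
No size-1 selection achieves below 6.

6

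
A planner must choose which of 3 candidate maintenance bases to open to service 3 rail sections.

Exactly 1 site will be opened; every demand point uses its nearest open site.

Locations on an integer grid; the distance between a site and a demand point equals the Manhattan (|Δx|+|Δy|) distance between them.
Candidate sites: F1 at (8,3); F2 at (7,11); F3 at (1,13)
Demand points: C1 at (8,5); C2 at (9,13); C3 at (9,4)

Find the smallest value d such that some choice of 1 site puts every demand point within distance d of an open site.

Open {F2}.
  Farthest demand point is C3 at distance 9 (to F2); all others are ≤ 9.
With {F1} the worst case is 11.
With {F3} the worst case is 17.
No size-1 selection achieves below 9.

9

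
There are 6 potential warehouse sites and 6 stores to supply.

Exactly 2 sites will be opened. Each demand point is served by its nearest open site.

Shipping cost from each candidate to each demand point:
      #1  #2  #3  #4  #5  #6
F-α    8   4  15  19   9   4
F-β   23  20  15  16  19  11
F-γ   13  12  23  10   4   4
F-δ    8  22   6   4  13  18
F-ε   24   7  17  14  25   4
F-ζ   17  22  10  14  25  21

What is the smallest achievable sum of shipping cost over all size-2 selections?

Open {F-α, F-δ}.
  #1→F-α 8, #2→F-α 4, #3→F-δ 6, #4→F-δ 4, #5→F-α 9, #6→F-α 4  ⇒ total 35.
Compare {F-γ, F-δ}: total 38.
Compare {F-δ, F-ε}: total 42.
No size-2 selection does better; minimum is 35.

35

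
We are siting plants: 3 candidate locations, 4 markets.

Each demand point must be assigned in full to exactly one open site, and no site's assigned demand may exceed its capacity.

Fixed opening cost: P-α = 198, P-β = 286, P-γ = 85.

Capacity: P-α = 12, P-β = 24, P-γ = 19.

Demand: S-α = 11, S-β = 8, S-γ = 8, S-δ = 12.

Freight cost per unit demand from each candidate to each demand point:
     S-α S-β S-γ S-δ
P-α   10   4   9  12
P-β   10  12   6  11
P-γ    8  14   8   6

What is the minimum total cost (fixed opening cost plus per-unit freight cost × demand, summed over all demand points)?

Open {P-β, P-γ}; cheapest assignment that respects the capacities:
  P-β (cap 24, load 20): S-β, S-δ — cost 8×12 + 12×11 = 228
  P-γ (cap 19, load 19): S-α, S-γ — cost 11×8 + 8×8 = 152
  Shipping 380, fixed 371 → total 751.
  Any other capacity-feasible assignment to {P-β, P-γ} ships for at least 380.
Compare {P-α, P-β, P-γ}: its best feasible assignment gives total 831.
Every other set of open sites that can feasibly serve all demand totals ≥ 831 even under its best assignment. Minimum: 751.

751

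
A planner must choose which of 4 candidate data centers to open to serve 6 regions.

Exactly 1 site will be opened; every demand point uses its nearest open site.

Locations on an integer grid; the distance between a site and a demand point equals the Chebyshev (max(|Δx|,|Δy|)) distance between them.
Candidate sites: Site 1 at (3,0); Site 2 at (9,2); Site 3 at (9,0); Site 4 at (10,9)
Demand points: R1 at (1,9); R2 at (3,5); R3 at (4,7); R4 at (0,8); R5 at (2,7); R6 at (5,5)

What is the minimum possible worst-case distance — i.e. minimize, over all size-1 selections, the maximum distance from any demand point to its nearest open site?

9

Open {Site 1}.
  Farthest demand point is R1 at distance 9 (to Site 1); all others are ≤ 9.
With {Site 2} the worst case is 9.
With {Site 3} the worst case is 9.
No size-1 selection achieves below 9.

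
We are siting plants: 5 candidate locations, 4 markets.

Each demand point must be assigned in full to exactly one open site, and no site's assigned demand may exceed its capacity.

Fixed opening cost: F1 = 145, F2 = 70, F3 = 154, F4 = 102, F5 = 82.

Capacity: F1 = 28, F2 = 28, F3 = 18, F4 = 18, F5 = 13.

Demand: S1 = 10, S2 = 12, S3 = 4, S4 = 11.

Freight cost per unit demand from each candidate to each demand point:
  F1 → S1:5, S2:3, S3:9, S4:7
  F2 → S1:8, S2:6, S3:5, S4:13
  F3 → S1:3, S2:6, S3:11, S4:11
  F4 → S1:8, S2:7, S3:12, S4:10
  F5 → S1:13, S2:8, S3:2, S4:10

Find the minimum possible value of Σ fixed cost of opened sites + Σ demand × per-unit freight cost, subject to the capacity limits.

Open {F1, F2}; cheapest assignment that respects the capacities:
  F1 (cap 28, load 23): S2, S4 — cost 12×3 + 11×7 = 113
  F2 (cap 28, load 14): S1, S3 — cost 10×8 + 4×5 = 100
  Shipping 213, fixed 215 → total 428.
  Any other capacity-feasible assignment to {F1, F2} ships for at least 213.
Compare {F2, F5}: its best feasible assignment gives total 434.
Compare {F2, F4}: its best feasible assignment gives total 454.
Every other set of open sites that can feasibly serve all demand totals ≥ 434 even under its best assignment. Minimum: 428.

428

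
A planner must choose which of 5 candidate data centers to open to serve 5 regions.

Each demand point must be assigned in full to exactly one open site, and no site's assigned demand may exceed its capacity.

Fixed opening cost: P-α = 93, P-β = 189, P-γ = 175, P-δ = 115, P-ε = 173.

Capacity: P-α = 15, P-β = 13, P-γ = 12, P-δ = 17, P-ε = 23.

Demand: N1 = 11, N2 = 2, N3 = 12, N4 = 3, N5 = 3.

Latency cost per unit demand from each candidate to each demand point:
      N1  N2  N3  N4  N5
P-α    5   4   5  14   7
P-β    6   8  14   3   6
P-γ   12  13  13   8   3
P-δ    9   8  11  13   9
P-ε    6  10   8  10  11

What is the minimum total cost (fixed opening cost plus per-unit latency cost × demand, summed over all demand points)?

Open {P-α, P-δ}; cheapest assignment that respects the capacities:
  P-α (cap 15, load 14): N2, N3 — cost 2×4 + 12×5 = 68
  P-δ (cap 17, load 17): N1, N4, N5 — cost 11×9 + 3×13 + 3×9 = 165
  Shipping 233, fixed 208 → total 441.
  Any other capacity-feasible assignment to {P-α, P-δ} ships for at least 233.
Compare {P-α, P-ε}: its best feasible assignment gives total 463.
Compare {P-δ, P-ε}: its best feasible assignment gives total 532.
Every other set of open sites that can feasibly serve all demand totals ≥ 463 even under its best assignment. Minimum: 441.

441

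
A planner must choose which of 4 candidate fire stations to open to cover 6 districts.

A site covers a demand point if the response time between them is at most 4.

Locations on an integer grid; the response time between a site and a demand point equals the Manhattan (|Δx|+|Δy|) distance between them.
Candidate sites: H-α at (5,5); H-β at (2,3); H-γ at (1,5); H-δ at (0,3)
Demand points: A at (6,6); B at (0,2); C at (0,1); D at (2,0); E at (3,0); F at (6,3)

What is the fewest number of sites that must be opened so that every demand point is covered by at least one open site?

2

Coverage sets (demand points within 4 of each site):
  H-α: {A, F}
  H-β: {B, C, D, E, F}
  H-γ: {B}
  H-δ: {B, C}
No single site covers all 6 demand points.
But {H-α, H-β} covers everything, so the minimum is 2.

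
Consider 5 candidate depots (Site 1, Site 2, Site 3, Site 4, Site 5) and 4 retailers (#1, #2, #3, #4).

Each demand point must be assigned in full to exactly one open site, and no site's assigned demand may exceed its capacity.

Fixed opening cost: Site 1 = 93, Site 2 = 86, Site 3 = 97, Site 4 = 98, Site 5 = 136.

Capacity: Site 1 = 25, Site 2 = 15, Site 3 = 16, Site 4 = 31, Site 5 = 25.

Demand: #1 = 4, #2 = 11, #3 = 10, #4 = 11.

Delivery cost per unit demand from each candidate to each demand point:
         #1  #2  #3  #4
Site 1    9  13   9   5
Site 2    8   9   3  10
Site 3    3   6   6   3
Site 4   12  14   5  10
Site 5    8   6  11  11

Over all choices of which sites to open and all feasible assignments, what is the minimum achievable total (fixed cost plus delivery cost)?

Open {Site 1, Site 3}; cheapest assignment that respects the capacities:
  Site 1 (cap 25, load 21): #3, #4 — cost 10×9 + 11×5 = 145
  Site 3 (cap 16, load 15): #1, #2 — cost 4×3 + 11×6 = 78
  Shipping 223, fixed 190 → total 413.
  Any other capacity-feasible assignment to {Site 1, Site 3} ships for at least 223.
Compare {Site 3, Site 4}: its best feasible assignment gives total 433.
Compare {Site 1, Site 2}: its best feasible assignment gives total 439.
Every other set of open sites that can feasibly serve all demand totals ≥ 433 even under its best assignment. Minimum: 413.

413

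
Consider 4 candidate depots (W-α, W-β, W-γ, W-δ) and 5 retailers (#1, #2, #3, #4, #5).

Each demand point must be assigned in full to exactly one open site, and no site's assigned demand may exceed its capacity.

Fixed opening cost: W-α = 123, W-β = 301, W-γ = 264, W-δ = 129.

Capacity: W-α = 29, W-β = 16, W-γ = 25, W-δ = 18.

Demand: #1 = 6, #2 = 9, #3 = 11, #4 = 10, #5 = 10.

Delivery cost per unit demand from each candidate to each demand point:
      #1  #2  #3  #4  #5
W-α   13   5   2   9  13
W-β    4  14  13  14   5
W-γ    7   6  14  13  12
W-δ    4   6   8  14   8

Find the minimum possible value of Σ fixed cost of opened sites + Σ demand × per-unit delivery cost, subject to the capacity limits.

Open {W-α, W-δ}; cheapest assignment that respects the capacities:
  W-α (cap 29, load 29): #2, #4, #5 — cost 9×5 + 10×9 + 10×13 = 265
  W-δ (cap 18, load 17): #1, #3 — cost 6×4 + 11×8 = 112
  Shipping 377, fixed 252 → total 629.
  Any other capacity-feasible assignment to {W-α, W-δ} ships for at least 377.
Compare {W-α, W-γ}: its best feasible assignment gives total 715.
Compare {W-α, W-γ, W-δ}: its best feasible assignment gives total 786.
Every other set of open sites that can feasibly serve all demand totals ≥ 715 even under its best assignment. Minimum: 629.

629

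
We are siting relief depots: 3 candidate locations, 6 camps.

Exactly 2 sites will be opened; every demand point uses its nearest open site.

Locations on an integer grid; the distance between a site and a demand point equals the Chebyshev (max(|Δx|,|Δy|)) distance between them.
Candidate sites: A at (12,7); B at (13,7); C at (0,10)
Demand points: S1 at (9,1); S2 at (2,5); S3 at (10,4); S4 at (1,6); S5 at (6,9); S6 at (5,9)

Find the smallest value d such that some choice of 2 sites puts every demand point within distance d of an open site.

Open {A, C}.
  Farthest demand point is S1 at distance 6 (to A); all others are ≤ 6.
With {B, C} the worst case is 6.
With {A, B} the worst case is 11.
No size-2 selection achieves below 6.

6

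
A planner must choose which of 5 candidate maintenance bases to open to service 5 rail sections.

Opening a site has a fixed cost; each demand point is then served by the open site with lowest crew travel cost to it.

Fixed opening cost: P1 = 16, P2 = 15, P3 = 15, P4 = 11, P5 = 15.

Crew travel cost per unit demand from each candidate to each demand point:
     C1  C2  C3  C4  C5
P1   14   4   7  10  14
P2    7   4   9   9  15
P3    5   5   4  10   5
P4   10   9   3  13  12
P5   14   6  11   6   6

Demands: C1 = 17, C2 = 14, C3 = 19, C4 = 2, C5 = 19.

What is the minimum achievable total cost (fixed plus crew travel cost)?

Open {P2, P3, P4}: assign each demand point to its cheapest open site.
  C1→P3 17×5=85, C2→P2 14×4=56, C3→P4 19×3=57, C4→P2 2×9=18, C5→P3 19×5=95
  crew travel cost 311, fixed 41 → total 352.
Compare {P3, P4}: crew travel cost 327 + fixed 26 = 353.
Compare {P1, P3, P4}: crew travel cost 313 + fixed 42 = 355.
Compare {P2, P3}: crew travel cost 330 + fixed 30 = 360.
All other subsets cost ≥ 353. Minimum total cost: 352.

352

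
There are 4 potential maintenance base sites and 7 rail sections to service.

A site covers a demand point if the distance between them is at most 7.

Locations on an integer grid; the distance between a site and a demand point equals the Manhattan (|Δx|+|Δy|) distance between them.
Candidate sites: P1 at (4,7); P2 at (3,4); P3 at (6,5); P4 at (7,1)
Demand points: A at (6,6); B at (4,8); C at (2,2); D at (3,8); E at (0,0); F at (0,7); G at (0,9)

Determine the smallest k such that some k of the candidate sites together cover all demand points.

Coverage sets (demand points within 7 of each site):
  P1: {A, B, C, D, F, G}
  P2: {A, B, C, D, E, F}
  P3: {A, B, C, D}
  P4: {A, C}
No single site covers all 7 demand points.
But {P1, P2} covers everything, so the minimum is 2.

2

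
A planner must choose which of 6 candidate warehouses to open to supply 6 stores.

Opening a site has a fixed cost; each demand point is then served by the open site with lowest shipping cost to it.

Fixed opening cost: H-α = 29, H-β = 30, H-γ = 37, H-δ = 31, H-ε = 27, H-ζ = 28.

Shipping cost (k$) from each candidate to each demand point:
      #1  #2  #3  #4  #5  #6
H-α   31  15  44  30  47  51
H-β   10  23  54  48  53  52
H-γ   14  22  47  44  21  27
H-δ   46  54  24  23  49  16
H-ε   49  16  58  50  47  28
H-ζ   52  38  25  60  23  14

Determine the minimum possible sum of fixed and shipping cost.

Open {H-γ, H-δ}: assign each demand point to its cheapest open site.
  #1→H-γ 14, #2→H-γ 22, #3→H-δ 24, #4→H-δ 23, #5→H-γ 21, #6→H-δ 16
  shipping cost 120, fixed 68 → total 188.
Compare {H-α, H-ζ}: shipping cost 138 + fixed 57 = 195.
Compare {H-β, H-ζ}: shipping cost 143 + fixed 58 = 201.
Compare {H-α, H-β, H-ζ}: shipping cost 117 + fixed 87 = 204.
All other subsets cost ≥ 195. Minimum total cost: 188.

188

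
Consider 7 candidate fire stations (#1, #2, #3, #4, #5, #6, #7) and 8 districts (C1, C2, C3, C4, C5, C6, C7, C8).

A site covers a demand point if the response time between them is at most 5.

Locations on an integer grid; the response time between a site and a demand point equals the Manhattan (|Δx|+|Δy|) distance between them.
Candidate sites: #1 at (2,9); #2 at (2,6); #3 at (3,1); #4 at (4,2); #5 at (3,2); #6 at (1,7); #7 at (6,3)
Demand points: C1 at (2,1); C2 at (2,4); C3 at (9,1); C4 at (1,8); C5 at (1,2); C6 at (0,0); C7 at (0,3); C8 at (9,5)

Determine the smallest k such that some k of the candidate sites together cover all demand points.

3

Coverage sets (demand points within 5 of each site):
  #1: {C2, C4}
  #2: {C1, C2, C4, C5, C7}
  #3: {C1, C2, C5, C6, C7}
  #4: {C1, C2, C5, C7}
  #5: {C1, C2, C5, C6, C7}
  #6: {C2, C4, C5, C7}
  #7: {C2, C3, C8}
No 2 sites suffice: every size-2 union leaves at least one demand point uncovered.
But {#1, #3, #7} covers everything, so the minimum is 3.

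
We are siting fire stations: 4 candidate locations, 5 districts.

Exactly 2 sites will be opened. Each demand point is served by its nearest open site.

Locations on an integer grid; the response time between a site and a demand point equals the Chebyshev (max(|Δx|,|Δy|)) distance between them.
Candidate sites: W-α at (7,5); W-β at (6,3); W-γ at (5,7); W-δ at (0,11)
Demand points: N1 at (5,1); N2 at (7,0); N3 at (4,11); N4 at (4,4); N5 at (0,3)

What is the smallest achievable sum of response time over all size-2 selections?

Open {W-β, W-γ}.
  N1→W-β 2, N2→W-β 3, N3→W-γ 4, N4→W-β 2, N5→W-γ 5  ⇒ total 16.
Compare {W-β, W-δ}: total 17.
Compare {W-α, W-β}: total 19.
No size-2 selection does better; minimum is 16.

16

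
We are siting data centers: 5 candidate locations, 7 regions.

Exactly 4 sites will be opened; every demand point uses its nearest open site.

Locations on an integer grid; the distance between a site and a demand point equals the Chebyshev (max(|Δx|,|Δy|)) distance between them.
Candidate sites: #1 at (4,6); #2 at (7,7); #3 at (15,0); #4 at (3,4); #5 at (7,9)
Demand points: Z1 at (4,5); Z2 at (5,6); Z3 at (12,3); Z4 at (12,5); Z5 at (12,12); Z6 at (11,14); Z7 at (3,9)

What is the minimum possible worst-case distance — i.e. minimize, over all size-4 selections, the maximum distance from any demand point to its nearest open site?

5

Open {#1, #2, #3, #5}.
  Farthest demand point is Z4 at distance 5 (to #2); all others are ≤ 5.
With {#1, #2, #4, #5} the worst case is 5.
With {#1, #3, #4, #5} the worst case is 5.
No size-4 selection achieves below 5.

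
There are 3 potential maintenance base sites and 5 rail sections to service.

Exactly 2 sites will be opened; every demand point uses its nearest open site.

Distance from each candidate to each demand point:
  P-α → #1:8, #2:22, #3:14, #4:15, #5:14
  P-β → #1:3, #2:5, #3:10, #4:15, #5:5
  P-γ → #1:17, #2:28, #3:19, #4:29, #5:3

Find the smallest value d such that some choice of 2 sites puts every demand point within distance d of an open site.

Open {P-α, P-β}.
  Farthest demand point is #4 at distance 15 (to P-α); all others are ≤ 15.
With {P-β, P-γ} the worst case is 15.
With {P-α, P-γ} the worst case is 22.
No size-2 selection achieves below 15.

15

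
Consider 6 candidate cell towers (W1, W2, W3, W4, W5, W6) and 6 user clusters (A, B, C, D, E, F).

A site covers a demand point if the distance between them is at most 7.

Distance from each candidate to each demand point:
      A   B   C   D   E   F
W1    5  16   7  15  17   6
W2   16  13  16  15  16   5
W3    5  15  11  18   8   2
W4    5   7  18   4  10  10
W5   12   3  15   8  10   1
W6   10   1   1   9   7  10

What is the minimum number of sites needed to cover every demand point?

3

Coverage sets (demand points within 7 of each site):
  W1: {A, C, F}
  W2: {F}
  W3: {A, F}
  W4: {A, B, D}
  W5: {B, F}
  W6: {B, C, E}
No 2 sites suffice: every size-2 union leaves at least one demand point uncovered.
But {W1, W4, W6} covers everything, so the minimum is 3.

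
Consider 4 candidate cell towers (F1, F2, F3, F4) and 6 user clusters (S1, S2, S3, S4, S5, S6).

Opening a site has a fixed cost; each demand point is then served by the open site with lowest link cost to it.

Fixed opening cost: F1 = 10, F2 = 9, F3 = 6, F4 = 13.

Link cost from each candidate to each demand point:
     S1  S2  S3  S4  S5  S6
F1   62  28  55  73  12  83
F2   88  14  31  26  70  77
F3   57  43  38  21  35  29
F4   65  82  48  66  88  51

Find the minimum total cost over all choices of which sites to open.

189

Open {F1, F2, F3}: assign each demand point to its cheapest open site.
  S1→F3 57, S2→F2 14, S3→F2 31, S4→F3 21, S5→F1 12, S6→F3 29
  link cost 164, fixed 25 → total 189.
Compare {F1, F3}: link cost 185 + fixed 16 = 201.
Compare {F2, F3}: link cost 187 + fixed 15 = 202.
Compare {F1, F2, F3, F4}: link cost 164 + fixed 38 = 202.
All other subsets cost ≥ 201. Minimum total cost: 189.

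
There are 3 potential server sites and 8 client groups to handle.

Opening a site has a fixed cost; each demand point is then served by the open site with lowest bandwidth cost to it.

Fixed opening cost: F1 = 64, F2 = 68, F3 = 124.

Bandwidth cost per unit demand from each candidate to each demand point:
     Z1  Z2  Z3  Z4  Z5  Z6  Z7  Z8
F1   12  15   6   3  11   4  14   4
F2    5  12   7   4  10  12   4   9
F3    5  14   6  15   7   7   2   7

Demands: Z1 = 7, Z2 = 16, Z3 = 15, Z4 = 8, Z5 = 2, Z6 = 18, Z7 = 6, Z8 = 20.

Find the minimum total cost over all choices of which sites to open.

Open {F1, F2}: assign each demand point to its cheapest open site.
  Z1→F2 7×5=35, Z2→F2 16×12=192, Z3→F1 15×6=90, Z4→F1 8×3=24, Z5→F2 2×10=20, Z6→F1 18×4=72, Z7→F2 6×4=24, Z8→F1 20×4=80
  bandwidth cost 537, fixed 132 → total 669.
Compare {F1, F3}: bandwidth cost 551 + fixed 188 = 739.
Compare {F1}: bandwidth cost 696 + fixed 64 = 760.
Compare {F1, F2, F3}: bandwidth cost 519 + fixed 256 = 775.
All other subsets cost ≥ 739. Minimum total cost: 669.

669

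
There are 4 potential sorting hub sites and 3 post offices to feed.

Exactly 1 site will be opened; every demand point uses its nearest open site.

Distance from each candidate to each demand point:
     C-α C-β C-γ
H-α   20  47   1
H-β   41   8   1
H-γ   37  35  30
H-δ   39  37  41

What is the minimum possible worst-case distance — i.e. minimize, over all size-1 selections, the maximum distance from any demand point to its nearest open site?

37

Open {H-γ}.
  Farthest demand point is C-α at distance 37 (to H-γ); all others are ≤ 37.
With {H-β} the worst case is 41.
With {H-δ} the worst case is 41.
No size-1 selection achieves below 37.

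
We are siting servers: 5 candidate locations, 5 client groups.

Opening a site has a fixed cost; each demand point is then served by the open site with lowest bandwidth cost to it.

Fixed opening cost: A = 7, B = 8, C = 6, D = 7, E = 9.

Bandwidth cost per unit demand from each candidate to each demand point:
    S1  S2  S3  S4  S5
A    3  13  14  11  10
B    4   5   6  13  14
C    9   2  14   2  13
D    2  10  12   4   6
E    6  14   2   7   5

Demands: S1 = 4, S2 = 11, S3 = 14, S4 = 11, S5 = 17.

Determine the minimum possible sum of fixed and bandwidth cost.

187

Open {C, D, E}: assign each demand point to its cheapest open site.
  S1→D 4×2=8, S2→C 11×2=22, S3→E 14×2=28, S4→C 11×2=22, S5→E 17×5=85
  bandwidth cost 165, fixed 22 → total 187.
Compare {A, C, E}: bandwidth cost 169 + fixed 22 = 191.
Compare {A, C, D, E}: bandwidth cost 165 + fixed 29 = 194.
Compare {B, C, D, E}: bandwidth cost 165 + fixed 30 = 195.
All other subsets cost ≥ 191. Minimum total cost: 187.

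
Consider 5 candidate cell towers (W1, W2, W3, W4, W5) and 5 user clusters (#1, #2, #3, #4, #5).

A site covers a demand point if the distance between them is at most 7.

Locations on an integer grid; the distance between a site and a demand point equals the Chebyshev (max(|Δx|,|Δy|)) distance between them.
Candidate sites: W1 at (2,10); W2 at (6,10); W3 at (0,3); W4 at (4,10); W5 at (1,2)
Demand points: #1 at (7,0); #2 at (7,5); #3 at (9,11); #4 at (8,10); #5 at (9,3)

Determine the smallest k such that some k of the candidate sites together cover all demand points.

Coverage sets (demand points within 7 of each site):
  W1: {#2, #3, #4, #5}
  W2: {#2, #3, #4, #5}
  W3: {#1, #2}
  W4: {#2, #3, #4, #5}
  W5: {#1, #2}
No single site covers all 5 demand points.
But {W1, W3} covers everything, so the minimum is 2.

2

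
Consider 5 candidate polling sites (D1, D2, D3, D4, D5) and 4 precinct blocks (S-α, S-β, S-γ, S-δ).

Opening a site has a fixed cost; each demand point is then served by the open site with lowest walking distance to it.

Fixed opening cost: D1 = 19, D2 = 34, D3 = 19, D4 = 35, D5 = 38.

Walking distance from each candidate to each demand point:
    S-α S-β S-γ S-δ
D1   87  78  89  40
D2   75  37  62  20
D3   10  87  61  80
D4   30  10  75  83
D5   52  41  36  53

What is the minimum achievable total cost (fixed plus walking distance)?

181

Open {D2, D3}: assign each demand point to its cheapest open site.
  S-α→D3 10, S-β→D2 37, S-γ→D3 61, S-δ→D2 20
  walking distance 128, fixed 53 → total 181.
Compare {D2, D3, D4}: walking distance 101 + fixed 88 = 189.
Compare {D2, D4}: walking distance 122 + fixed 69 = 191.
Compare {D1, D3, D4}: walking distance 121 + fixed 73 = 194.
All other subsets cost ≥ 189. Minimum total cost: 181.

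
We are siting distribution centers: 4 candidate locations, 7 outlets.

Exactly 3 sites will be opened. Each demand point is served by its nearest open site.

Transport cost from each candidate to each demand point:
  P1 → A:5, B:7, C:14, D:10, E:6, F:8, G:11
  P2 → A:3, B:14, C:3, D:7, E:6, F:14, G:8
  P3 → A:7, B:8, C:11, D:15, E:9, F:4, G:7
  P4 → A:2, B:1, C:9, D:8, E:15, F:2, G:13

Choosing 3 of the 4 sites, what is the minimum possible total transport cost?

28

Open {P2, P3, P4}.
  A→P4 2, B→P4 1, C→P2 3, D→P2 7, E→P2 6, F→P4 2, G→P3 7  ⇒ total 28.
Compare {P1, P2, P4}: total 29.
Compare {P1, P3, P4}: total 35.
No size-3 selection does better; minimum is 28.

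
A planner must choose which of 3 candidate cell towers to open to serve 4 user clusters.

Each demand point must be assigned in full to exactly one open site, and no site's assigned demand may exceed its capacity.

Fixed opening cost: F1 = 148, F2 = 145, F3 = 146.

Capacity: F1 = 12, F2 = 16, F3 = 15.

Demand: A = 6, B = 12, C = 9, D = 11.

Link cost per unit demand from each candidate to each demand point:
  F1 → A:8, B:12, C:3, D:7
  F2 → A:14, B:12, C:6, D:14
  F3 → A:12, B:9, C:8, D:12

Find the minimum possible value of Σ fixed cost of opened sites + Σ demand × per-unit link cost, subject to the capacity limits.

762

Open {F1, F2, F3}; cheapest assignment that respects the capacities:
  F1 (cap 12, load 11): D — cost 11×7 = 77
  F2 (cap 16, load 15): A, C — cost 6×14 + 9×6 = 138
  F3 (cap 15, load 12): B — cost 12×9 = 108
  Shipping 323, fixed 439 → total 762.
  Any other capacity-feasible assignment to {F1, F2, F3} ships for at least 323.
Total demand is 38 and no other set of sites has combined capacity ≥ 38, so {F1, F2, F3} is the only feasible choice of open sites. Minimum: 762.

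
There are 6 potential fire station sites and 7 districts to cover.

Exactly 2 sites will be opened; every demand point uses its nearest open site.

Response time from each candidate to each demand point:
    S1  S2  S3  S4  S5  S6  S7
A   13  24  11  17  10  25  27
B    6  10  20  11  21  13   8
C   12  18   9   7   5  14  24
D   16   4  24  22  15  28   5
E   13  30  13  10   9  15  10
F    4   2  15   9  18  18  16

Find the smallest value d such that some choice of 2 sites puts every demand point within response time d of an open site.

Open {A, B}.
  Farthest demand point is S6 at response time 13 (to B); all others are ≤ 13.
With {B, C} the worst case is 13.
With {B, E} the worst case is 13.
No size-2 selection achieves below 13.

13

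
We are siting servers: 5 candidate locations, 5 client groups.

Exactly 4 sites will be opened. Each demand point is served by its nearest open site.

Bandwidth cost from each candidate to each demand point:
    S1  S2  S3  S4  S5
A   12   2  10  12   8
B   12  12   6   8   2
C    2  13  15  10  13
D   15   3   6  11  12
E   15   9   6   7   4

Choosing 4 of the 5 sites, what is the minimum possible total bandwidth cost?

19

Open {A, B, C, E}.
  S1→C 2, S2→A 2, S3→B 6, S4→E 7, S5→B 2  ⇒ total 19.
Compare {A, B, C, D}: total 20.
Compare {B, C, D, E}: total 20.
No size-4 selection does better; minimum is 19.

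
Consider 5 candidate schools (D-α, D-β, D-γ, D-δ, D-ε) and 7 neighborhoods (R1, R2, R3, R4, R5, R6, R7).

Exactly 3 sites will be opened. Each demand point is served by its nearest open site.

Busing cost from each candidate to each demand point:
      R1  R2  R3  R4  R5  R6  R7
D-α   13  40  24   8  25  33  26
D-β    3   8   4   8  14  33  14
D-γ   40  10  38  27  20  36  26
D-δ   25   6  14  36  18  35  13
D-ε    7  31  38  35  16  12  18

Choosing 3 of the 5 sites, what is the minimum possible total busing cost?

Open {D-β, D-δ, D-ε}.
  R1→D-β 3, R2→D-δ 6, R3→D-β 4, R4→D-β 8, R5→D-β 14, R6→D-ε 12, R7→D-δ 13  ⇒ total 60.
Compare {D-α, D-β, D-ε}: total 63.
Compare {D-β, D-γ, D-ε}: total 63.
No size-3 selection does better; minimum is 60.

60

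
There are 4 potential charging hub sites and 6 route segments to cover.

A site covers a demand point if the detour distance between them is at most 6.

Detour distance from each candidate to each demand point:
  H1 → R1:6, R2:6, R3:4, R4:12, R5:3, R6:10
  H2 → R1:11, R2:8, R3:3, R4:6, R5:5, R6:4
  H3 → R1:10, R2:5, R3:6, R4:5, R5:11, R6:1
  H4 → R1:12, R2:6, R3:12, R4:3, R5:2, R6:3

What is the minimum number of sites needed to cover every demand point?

Coverage sets (demand points within 6 of each site):
  H1: {R1, R2, R3, R5}
  H2: {R3, R4, R5, R6}
  H3: {R2, R3, R4, R6}
  H4: {R2, R4, R5, R6}
No single site covers all 6 demand points.
But {H1, H2} covers everything, so the minimum is 2.

2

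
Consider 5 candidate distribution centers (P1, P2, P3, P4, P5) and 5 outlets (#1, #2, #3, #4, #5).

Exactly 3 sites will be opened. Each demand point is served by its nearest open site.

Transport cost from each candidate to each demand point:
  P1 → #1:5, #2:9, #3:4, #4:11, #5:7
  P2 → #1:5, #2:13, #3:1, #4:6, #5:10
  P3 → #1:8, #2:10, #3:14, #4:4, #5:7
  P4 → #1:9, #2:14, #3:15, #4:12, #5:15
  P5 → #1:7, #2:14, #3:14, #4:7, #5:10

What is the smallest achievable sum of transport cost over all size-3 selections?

Open {P1, P2, P3}.
  #1→P1 5, #2→P1 9, #3→P2 1, #4→P3 4, #5→P1 7  ⇒ total 26.
Compare {P2, P3, P4}: total 27.
Compare {P2, P3, P5}: total 27.
No size-3 selection does better; minimum is 26.

26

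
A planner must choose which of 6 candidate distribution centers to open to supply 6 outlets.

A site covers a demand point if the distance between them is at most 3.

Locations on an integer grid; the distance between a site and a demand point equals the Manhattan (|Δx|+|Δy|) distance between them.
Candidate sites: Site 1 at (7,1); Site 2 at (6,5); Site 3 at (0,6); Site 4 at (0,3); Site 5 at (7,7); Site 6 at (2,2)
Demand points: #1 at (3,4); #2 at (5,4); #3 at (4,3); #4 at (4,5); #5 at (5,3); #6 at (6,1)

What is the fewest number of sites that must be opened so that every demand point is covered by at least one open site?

3

Coverage sets (demand points within 3 of each site):
  Site 1: {#6}
  Site 2: {#2, #4, #5}
  Site 3: {}
  Site 4: {}
  Site 5: {}
  Site 6: {#1, #3}
No 2 sites suffice: every size-2 union leaves at least one demand point uncovered.
But {Site 1, Site 2, Site 6} covers everything, so the minimum is 3.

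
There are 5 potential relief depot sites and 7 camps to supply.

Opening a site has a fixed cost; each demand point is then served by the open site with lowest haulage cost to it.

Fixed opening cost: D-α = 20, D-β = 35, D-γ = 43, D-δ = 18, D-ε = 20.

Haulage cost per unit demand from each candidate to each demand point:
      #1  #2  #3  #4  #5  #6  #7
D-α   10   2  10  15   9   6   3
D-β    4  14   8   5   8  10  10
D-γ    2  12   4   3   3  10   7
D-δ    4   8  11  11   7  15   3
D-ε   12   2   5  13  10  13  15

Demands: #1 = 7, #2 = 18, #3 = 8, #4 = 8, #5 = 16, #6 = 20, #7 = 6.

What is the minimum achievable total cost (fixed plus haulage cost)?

Open {D-α, D-γ}: assign each demand point to its cheapest open site.
  #1→D-γ 7×2=14, #2→D-α 18×2=36, #3→D-γ 8×4=32, #4→D-γ 8×3=24, #5→D-γ 16×3=48, #6→D-α 20×6=120, #7→D-α 6×3=18
  haulage cost 292, fixed 63 → total 355.
Compare {D-α, D-γ, D-δ}: haulage cost 292 + fixed 81 = 373.
Compare {D-α, D-γ, D-ε}: haulage cost 292 + fixed 83 = 375.
Compare {D-α, D-β, D-γ}: haulage cost 292 + fixed 98 = 390.
All other subsets cost ≥ 373. Minimum total cost: 355.

355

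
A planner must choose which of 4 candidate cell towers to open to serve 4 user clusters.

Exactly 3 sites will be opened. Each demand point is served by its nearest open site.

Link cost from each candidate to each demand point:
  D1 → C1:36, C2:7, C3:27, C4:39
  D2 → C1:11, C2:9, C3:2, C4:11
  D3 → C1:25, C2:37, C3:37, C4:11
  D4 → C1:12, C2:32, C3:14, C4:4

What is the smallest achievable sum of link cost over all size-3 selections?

24

Open {D1, D2, D4}.
  C1→D2 11, C2→D1 7, C3→D2 2, C4→D4 4  ⇒ total 24.
Compare {D2, D3, D4}: total 26.
Compare {D1, D2, D3}: total 31.
No size-3 selection does better; minimum is 24.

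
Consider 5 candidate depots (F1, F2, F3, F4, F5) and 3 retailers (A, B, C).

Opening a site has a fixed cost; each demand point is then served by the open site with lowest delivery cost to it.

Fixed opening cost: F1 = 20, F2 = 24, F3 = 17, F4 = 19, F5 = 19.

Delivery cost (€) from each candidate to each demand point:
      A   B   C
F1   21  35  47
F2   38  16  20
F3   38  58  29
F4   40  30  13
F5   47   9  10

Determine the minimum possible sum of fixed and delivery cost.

Open {F1, F5}: assign each demand point to its cheapest open site.
  A→F1 21, B→F5 9, C→F5 10
  delivery cost 40, fixed 39 → total 79.
Compare {F5}: delivery cost 66 + fixed 19 = 85.
Compare {F3, F5}: delivery cost 57 + fixed 36 = 93.
Compare {F1, F3, F5}: delivery cost 40 + fixed 56 = 96.
All other subsets cost ≥ 85. Minimum total cost: 79.

79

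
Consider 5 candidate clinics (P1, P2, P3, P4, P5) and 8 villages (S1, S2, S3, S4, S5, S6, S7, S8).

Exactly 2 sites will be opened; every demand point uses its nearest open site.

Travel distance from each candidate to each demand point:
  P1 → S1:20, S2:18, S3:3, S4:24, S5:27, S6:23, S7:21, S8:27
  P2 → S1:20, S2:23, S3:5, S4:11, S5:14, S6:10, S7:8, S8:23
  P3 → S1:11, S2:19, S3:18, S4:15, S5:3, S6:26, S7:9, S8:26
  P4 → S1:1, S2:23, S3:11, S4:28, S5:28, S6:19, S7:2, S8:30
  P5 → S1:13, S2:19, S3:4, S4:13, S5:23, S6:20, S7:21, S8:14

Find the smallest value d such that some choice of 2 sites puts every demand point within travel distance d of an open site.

Open {P2, P5}.
  Farthest demand point is S2 at travel distance 19 (to P5); all others are ≤ 19.
With {P3, P5} the worst case is 20.
With {P1, P2} the worst case is 23.
No size-2 selection achieves below 19.

19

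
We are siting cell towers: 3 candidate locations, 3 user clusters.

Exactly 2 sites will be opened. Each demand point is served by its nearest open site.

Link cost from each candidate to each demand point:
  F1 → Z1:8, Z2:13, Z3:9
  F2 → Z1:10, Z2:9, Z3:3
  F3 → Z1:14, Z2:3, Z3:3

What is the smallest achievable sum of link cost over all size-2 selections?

Open {F1, F3}.
  Z1→F1 8, Z2→F3 3, Z3→F3 3  ⇒ total 14.
Compare {F2, F3}: total 16.
Compare {F1, F2}: total 20.

14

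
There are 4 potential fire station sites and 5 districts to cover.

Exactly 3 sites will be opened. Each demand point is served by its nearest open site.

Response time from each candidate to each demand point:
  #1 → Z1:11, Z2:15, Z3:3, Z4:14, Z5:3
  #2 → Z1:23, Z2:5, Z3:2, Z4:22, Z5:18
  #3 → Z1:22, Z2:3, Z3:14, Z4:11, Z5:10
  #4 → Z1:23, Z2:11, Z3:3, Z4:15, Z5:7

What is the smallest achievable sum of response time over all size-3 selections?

30

Open {#1, #2, #3}.
  Z1→#1 11, Z2→#3 3, Z3→#2 2, Z4→#3 11, Z5→#1 3  ⇒ total 30.
Compare {#1, #3, #4}: total 31.
Compare {#1, #2, #4}: total 35.
No size-3 selection does better; minimum is 30.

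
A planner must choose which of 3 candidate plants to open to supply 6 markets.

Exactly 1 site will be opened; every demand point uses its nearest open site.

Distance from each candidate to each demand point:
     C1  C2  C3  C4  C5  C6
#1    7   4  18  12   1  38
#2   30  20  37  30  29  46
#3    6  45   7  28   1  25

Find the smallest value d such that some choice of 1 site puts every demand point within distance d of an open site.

Open {#1}.
  Farthest demand point is C6 at distance 38 (to #1); all others are ≤ 38.
With {#3} the worst case is 45.
With {#2} the worst case is 46.
No size-1 selection achieves below 38.

38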